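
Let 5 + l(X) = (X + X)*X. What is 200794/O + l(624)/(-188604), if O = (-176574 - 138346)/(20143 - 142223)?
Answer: 115574792334821/1484879292 ≈ 77835.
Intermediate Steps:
O = 7873/3052 (O = -314920/(-122080) = -314920*(-1/122080) = 7873/3052 ≈ 2.5796)
l(X) = -5 + 2*X**2 (l(X) = -5 + (X + X)*X = -5 + (2*X)*X = -5 + 2*X**2)
200794/O + l(624)/(-188604) = 200794/(7873/3052) + (-5 + 2*624**2)/(-188604) = 200794*(3052/7873) + (-5 + 2*389376)*(-1/188604) = 612823288/7873 + (-5 + 778752)*(-1/188604) = 612823288/7873 + 778747*(-1/188604) = 612823288/7873 - 778747/188604 = 115574792334821/1484879292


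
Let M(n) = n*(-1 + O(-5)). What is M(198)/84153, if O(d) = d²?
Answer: 1584/28051 ≈ 0.056469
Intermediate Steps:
M(n) = 24*n (M(n) = n*(-1 + (-5)²) = n*(-1 + 25) = n*24 = 24*n)
M(198)/84153 = (24*198)/84153 = 4752*(1/84153) = 1584/28051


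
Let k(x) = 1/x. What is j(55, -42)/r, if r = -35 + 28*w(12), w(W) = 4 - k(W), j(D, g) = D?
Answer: 165/224 ≈ 0.73661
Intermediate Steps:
w(W) = 4 - 1/W
r = 224/3 (r = -35 + 28*(4 - 1/12) = -35 + 28*(47/12) = -35 + 329/3 = 224/3 ≈ 74.667)
j(55, -42)/r = 55/(224/3) = 55*(3/224) = 165/224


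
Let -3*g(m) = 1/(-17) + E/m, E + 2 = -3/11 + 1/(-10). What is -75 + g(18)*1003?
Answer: -7433/660 ≈ -11.262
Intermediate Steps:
E = -261/110 (E = -2 + (-3/11 + 1/(-10)) = -2 + (-3*1/11 + 1*(-⅒)) = -2 + (-3/11 - ⅒) = -2 - 41/110 = -261/110 ≈ -2.3727)
g(m) = 1/51 + 87/(110*m) (g(m) = -(1/(-17) - 261/(110*m))/3 = -(1*(-1/17) - 261/(110*m))/3 = -(-1/17 - 261/(110*m))/3 = 1/51 + 87/(110*m))
-75 + g(18)*1003 = -75 + ((1/5610)*(4437 + 110*18)/18)*1003 = -75 + ((1/5610)*(1/18)*(4437 + 1980))*1003 = -75 + ((1/5610)*(1/18)*6417)*1003 = -75 + (713/11220)*1003 = -75 + 42067/660 = -7433/660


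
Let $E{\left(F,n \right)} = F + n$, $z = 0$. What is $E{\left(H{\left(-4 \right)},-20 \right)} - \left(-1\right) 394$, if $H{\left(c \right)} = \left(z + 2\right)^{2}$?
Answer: $378$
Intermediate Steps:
$H{\left(c \right)} = 4$ ($H{\left(c \right)} = \left(0 + 2\right)^{2} = 2^{2} = 4$)
$E{\left(H{\left(-4 \right)},-20 \right)} - \left(-1\right) 394 = \left(4 - 20\right) - \left(-1\right) 394 = -16 - -394 = -16 + 394 = 378$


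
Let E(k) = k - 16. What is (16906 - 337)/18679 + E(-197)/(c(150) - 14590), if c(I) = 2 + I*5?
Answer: 233260449/258480002 ≈ 0.90243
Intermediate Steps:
E(k) = -16 + k
c(I) = 2 + 5*I
(16906 - 337)/18679 + E(-197)/(c(150) - 14590) = (16906 - 337)/18679 + (-16 - 197)/((2 + 5*150) - 14590) = 16569*(1/18679) - 213/((2 + 750) - 14590) = 16569/18679 - 213/(752 - 14590) = 16569/18679 - 213/(-13838) = 16569/18679 - 213*(-1/13838) = 16569/18679 + 213/13838 = 233260449/258480002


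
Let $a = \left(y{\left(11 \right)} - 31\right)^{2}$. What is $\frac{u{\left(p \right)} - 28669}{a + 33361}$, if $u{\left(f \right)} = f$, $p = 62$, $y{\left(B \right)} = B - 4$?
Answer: $- \frac{28607}{33937} \approx -0.84294$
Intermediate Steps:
$y{\left(B \right)} = -4 + B$
$a = 576$ ($a = \left(\left(-4 + 11\right) - 31\right)^{2} = \left(7 - 31\right)^{2} = \left(-24\right)^{2} = 576$)
$\frac{u{\left(p \right)} - 28669}{a + 33361} = \frac{62 - 28669}{576 + 33361} = - \frac{28607}{33937}$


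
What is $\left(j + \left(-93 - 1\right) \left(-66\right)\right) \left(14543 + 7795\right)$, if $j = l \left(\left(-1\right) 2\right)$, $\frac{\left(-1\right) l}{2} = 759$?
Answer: $206403120$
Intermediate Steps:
$l = -1518$ ($l = \left(-2\right) 759 = -1518$)
$j = 3036$ ($j = - 1518 \left(\left(-1\right) 2\right) = \left(-1518\right) \left(-2\right) = 3036$)
$\left(j + \left(-93 - 1\right) \left(-66\right)\right) \left(14543 + 7795\right) = \left(3036 + \left(-93 - 1\right) \left(-66\right)\right) \left(14543 + 7795\right) = \left(3036 - -6204\right) 22338 = \left(3036 + 6204\right) 22338 = 9240 \cdot 22338 = 206403120$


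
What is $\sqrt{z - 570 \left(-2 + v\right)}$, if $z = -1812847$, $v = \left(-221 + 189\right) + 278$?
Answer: $19 i \sqrt{5407} \approx 1397.1 i$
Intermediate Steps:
$v = 246$ ($v = -32 + 278 = 246$)
$\sqrt{z - 570 \left(-2 + v\right)} = \sqrt{-1812847 - 570 \left(-2 + 246\right)} = \sqrt{-1812847 - 139080} = \sqrt{-1951927} = 19 i \sqrt{5407}$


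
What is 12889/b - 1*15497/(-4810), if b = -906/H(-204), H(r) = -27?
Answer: 140661226/363155 ≈ 387.33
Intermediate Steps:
b = 302/9 (b = -906/(-27) = -906*(-1/27) = 302/9 ≈ 33.556)
12889/b - 1*15497/(-4810) = 12889/(302/9) - 1*15497/(-4810) = 12889*(9/302) - 15497*(-1/4810) = 116001/302 + 15497/4810 = 140661226/363155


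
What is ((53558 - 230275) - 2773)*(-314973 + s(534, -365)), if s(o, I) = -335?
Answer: 56594632920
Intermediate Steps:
((53558 - 230275) - 2773)*(-314973 + s(534, -365)) = ((53558 - 230275) - 2773)*(-314973 - 335) = (-176717 - 2773)*(-315308) = -179490*(-315308) = 56594632920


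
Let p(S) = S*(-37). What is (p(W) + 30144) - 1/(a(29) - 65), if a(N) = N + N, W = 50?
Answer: 198059/7 ≈ 28294.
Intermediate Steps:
a(N) = 2*N
p(S) = -37*S
(p(W) + 30144) - 1/(a(29) - 65) = (-37*50 + 30144) - 1/(2*29 - 65) = (-1850 + 30144) - 1/(58 - 65) = 28294 - 1/(-7) = 28294 - 1*(-⅐) = 28294 + ⅐ = 198059/7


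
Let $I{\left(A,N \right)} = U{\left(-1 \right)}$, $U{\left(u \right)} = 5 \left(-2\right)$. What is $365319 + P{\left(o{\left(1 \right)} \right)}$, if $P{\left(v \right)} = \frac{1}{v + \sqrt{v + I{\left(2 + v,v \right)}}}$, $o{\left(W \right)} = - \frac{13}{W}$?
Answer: $\frac{70141235}{192} - \frac{i \sqrt{23}}{192} \approx 3.6532 \cdot 10^{5} - 0.024978 i$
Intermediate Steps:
$U{\left(u \right)} = -10$
$I{\left(A,N \right)} = -10$
$P{\left(v \right)} = \frac{1}{v + \sqrt{-10 + v}}$ ($P{\left(v \right)} = \frac{1}{v + \sqrt{v - 10}} = \frac{1}{v + \sqrt{-10 + v}}$)
$365319 + P{\left(o{\left(1 \right)} \right)} = 365319 + \frac{1}{- \frac{13}{1} + \sqrt{-10 - \frac{13}{1}}} = 365319 + \frac{1}{\left(-13\right) 1 + \sqrt{-10 - 13}} = 365319 + \frac{1}{-13 + \sqrt{-10 - 13}} = 365319 + \frac{1}{-13 + \sqrt{-23}} = 365319 + \frac{1}{-13 + i \sqrt{23}}$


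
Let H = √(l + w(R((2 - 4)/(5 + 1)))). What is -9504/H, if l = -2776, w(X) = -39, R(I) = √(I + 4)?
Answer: 9504*I*√2815/2815 ≈ 179.13*I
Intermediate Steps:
R(I) = √(4 + I)
H = I*√2815 (H = √(-2776 - 39) = √(-2815) = I*√2815 ≈ 53.057*I)
-9504/H = -9504*(-I*√2815/2815) = -(-9504)*I*√2815/2815 = 9504*I*√2815/2815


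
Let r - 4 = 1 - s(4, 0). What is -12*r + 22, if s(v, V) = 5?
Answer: 22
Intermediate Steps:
r = 0 (r = 4 + (1 - 1*5) = 4 + (1 - 5) = 4 - 4 = 0)
-12*r + 22 = -12*0 + 22 = 0 + 22 = 22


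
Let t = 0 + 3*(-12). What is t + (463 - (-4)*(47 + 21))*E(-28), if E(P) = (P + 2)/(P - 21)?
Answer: 354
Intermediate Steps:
t = -36 (t = 0 - 36 = -36)
E(P) = (2 + P)/(-21 + P)
t + (463 - (-4)*(47 + 21))*E(-28) = -36 + (463 - (-4)*(47 + 21))*((2 - 28)/(-21 - 28)) = -36 + (463 - (-4)*68)*(-26/(-49)) = -36 + (463 - 1*(-272))*(-1/49*(-26)) = -36 + (463 + 272)*(26/49) = -36 + 735*(26/49) = -36 + 390 = 354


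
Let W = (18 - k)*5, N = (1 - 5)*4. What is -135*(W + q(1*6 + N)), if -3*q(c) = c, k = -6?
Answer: -16650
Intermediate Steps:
N = -16 (N = -4*4 = -16)
q(c) = -c/3
W = 120 (W = (18 - 1*(-6))*5 = (18 + 6)*5 = 24*5 = 120)
-135*(W + q(1*6 + N)) = -135*(120 - (1*6 - 16)/3) = -135*(120 - (6 - 16)/3) = -135*(120 - ⅓*(-10)) = -135*(120 + 10/3) = -135*370/3 = -16650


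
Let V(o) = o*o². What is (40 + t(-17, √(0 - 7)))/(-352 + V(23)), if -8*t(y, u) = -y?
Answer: 303/94520 ≈ 0.0032057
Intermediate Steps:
t(y, u) = y/8 (t(y, u) = -(-1)*y/8 = y/8)
V(o) = o³
(40 + t(-17, √(0 - 7)))/(-352 + V(23)) = (40 + (⅛)*(-17))/(-352 + 23³) = (40 - 17/8)/(-352 + 12167) = (303/8)/11815 = (303/8)*(1/11815) = 303/94520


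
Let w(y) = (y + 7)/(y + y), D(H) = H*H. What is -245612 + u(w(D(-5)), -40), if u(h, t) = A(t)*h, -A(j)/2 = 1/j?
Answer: -30701496/125 ≈ -2.4561e+5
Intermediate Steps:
D(H) = H²
w(y) = (7 + y)/(2*y) (w(y) = (7 + y)/((2*y)) = (7 + y)*(1/(2*y)) = (7 + y)/(2*y))
A(j) = -2/j
u(h, t) = -2*h/t (u(h, t) = (-2/t)*h = -2*h/t)
-245612 + u(w(D(-5)), -40) = -245612 - 2*(7 + (-5)²)/(2*((-5)²))/(-40) = -245612 - 2*(½)*(7 + 25)/25*(-1/40) = -245612 - 2*(½)*(1/25)*32*(-1/40) = -245612 - 2*16/25*(-1/40) = -245612 + 4/125 = -30701496/125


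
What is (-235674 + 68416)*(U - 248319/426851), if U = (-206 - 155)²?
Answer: -9304127811703816/426851 ≈ -2.1797e+10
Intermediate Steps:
U = 130321 (U = (-361)² = 130321)
(-235674 + 68416)*(U - 248319/426851) = (-235674 + 68416)*(130321 - 248319/426851) = -167258*(130321 - 248319*1/426851) = -167258*(130321 - 248319/426851) = -167258*55627400852/426851 = -9304127811703816/426851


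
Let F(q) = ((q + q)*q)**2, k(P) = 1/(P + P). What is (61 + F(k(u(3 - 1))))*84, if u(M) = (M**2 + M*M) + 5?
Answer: 146346585/28561 ≈ 5124.0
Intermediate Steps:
u(M) = 5 + 2*M**2 (u(M) = (M**2 + M**2) + 5 = 2*M**2 + 5 = 5 + 2*M**2)
k(P) = 1/(2*P)
F(q) = 4*q**4 (F(q) = ((2*q)*q)**2 = (2*q**2)**2 = 4*q**4)
(61 + F(k(u(3 - 1))))*84 = (61 + 4*(1/(2*(5 + 2*(3 - 1)**2)))**4)*84 = (61 + 4*(1/(2*(5 + 2*2**2)))**4)*84 = (61 + 4*(1/(2*(5 + 2*4)))**4)*84 = (61 + 4*(1/(2*(5 + 8)))**4)*84 = (61 + 4*((1/2)/13)**4)*84 = (61 + 4*((1/2)*(1/13))**4)*84 = (61 + 4*(1/26)**4)*84 = (61 + 4*(1/456976))*84 = (61 + 1/114244)*84 = (6968885/114244)*84 = 146346585/28561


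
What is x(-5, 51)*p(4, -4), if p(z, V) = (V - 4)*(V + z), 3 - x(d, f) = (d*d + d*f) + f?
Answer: 0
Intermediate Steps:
x(d, f) = 3 - f - d**2 - d*f (x(d, f) = 3 - ((d*d + d*f) + f) = 3 - ((d**2 + d*f) + f) = 3 - (f + d**2 + d*f) = 3 + (-f - d**2 - d*f) = 3 - f - d**2 - d*f)
p(z, V) = (-4 + V)*(V + z)
x(-5, 51)*p(4, -4) = (3 - 1*51 - 1*(-5)**2 - 1*(-5)*51)*((-4)**2 - 4*(-4) - 4*4 - 4*4) = (3 - 51 - 1*25 + 255)*(16 + 16 - 16 - 16) = (3 - 51 - 25 + 255)*0 = 182*0 = 0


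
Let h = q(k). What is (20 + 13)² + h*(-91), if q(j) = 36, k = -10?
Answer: -2187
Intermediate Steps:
h = 36
(20 + 13)² + h*(-91) = (20 + 13)² + 36*(-91) = 33² - 3276 = 1089 - 3276 = -2187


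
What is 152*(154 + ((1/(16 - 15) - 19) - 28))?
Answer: 16416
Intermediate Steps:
152*(154 + ((1/(16 - 15) - 19) - 28)) = 152*(154 + ((1/1 - 19) - 28)) = 152*(154 + ((1 - 19) - 28)) = 152*(154 + (-18 - 28)) = 152*(154 - 46) = 152*108 = 16416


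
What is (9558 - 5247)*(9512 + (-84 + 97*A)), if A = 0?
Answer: 40644108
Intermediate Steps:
(9558 - 5247)*(9512 + (-84 + 97*A)) = (9558 - 5247)*(9512 + (-84 + 97*0)) = 4311*(9512 + (-84 + 0)) = 4311*(9512 - 84) = 4311*9428 = 40644108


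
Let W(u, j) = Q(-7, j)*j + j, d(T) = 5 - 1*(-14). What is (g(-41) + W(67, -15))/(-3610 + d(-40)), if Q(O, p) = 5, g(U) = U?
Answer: 131/3591 ≈ 0.036480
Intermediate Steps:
d(T) = 19 (d(T) = 5 + 14 = 19)
W(u, j) = 6*j (W(u, j) = 5*j + j = 6*j)
(g(-41) + W(67, -15))/(-3610 + d(-40)) = (-41 + 6*(-15))/(-3610 + 19) = (-41 - 90)/(-3591) = -131*(-1/3591) = 131/3591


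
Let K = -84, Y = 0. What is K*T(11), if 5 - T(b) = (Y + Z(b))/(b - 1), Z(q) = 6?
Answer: -1848/5 ≈ -369.60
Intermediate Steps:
T(b) = 5 - 6/(-1 + b) (T(b) = 5 - (0 + 6)/(b - 1) = 5 - 6/(-1 + b))
K*T(11) = -84*(-11 + 5*11)/(-1 + 11) = -84*(-11 + 55)/10 = -42*44/5 = -84*22/5 = -1848/5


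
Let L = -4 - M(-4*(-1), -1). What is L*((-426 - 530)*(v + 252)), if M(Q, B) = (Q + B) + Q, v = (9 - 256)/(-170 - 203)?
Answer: 991059388/373 ≈ 2.6570e+6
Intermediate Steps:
v = 247/373 (v = -247/(-373) = -247*(-1/373) = 247/373 ≈ 0.66220)
M(Q, B) = B + 2*Q (M(Q, B) = (B + Q) + Q = B + 2*Q)
L = -11 (L = -4 - (-1 + 2*(-4*(-1))) = -4 - (-1 + 2*4) = -4 - (-1 + 8) = -4 - 1*7 = -4 - 7 = -11)
L*((-426 - 530)*(v + 252)) = -11*(-426 - 530)*(247/373 + 252) = -(-10516)*94243/373 = -11*(-90096308/373) = 991059388/373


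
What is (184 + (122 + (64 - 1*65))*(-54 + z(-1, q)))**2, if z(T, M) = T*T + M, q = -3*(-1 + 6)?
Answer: 64705936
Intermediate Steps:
q = -15 (q = -3*5 = -15)
z(T, M) = M + T**2 (z(T, M) = T**2 + M = M + T**2)
(184 + (122 + (64 - 1*65))*(-54 + z(-1, q)))**2 = (184 + (122 + (64 - 1*65))*(-54 + (-15 + (-1)**2)))**2 = (184 + (122 + (64 - 65))*(-54 + (-15 + 1)))**2 = (184 + (122 - 1)*(-54 - 14))**2 = (184 + 121*(-68))**2 = (184 - 8228)**2 = (-8044)**2 = 64705936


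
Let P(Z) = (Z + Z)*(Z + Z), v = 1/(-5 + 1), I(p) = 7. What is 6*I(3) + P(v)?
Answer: 169/4 ≈ 42.250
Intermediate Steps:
v = -¼ (v = 1/(-4) = -¼ ≈ -0.25000)
P(Z) = 4*Z² (P(Z) = (2*Z)*(2*Z) = 4*Z²)
6*I(3) + P(v) = 6*7 + 4*(-¼)² = 42 + 4*(1/16) = 42 + ¼ = 169/4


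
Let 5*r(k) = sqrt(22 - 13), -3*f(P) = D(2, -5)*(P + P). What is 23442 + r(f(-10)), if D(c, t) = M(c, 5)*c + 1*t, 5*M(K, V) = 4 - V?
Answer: 117213/5 ≈ 23443.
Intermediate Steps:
M(K, V) = 4/5 - V/5 (M(K, V) = (4 - V)/5 = 4/5 - V/5)
D(c, t) = t - c/5 (D(c, t) = (4/5 - 1/5*5)*c + 1*t = (4/5 - 1)*c + t = -c/5 + t = t - c/5)
f(P) = 18*P/5 (f(P) = -(-5 - 1/5*2)*(P + P)/3 = -(-5 - 2/5)*2*P/3 = -(-9)*2*P/5 = -(-18)*P/5 = 18*P/5)
r(k) = 3/5 (r(k) = sqrt(22 - 13)/5 = sqrt(9)/5 = (1/5)*3 = 3/5)
23442 + r(f(-10)) = 23442 + 3/5 = 117213/5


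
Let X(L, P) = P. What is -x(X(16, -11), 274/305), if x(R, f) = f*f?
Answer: -75076/93025 ≈ -0.80705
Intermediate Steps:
x(R, f) = f²
-x(X(16, -11), 274/305) = -(274/305)² = -1*75076/93025 = -75076/93025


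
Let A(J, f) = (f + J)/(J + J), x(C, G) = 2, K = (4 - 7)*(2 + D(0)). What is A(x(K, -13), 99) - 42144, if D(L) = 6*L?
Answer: -168475/4 ≈ -42119.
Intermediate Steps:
K = -6 (K = (4 - 7)*(2 + 6*0) = -3*(2 + 0) = -3*2 = -6)
A(J, f) = (J + f)/(2*J) (A(J, f) = (J + f)/((2*J)) = (J + f)*(1/(2*J)) = (J + f)/(2*J))
A(x(K, -13), 99) - 42144 = (½)*(2 + 99)/2 - 42144 = (½)*(½)*101 - 42144 = 101/4 - 42144 = -168475/4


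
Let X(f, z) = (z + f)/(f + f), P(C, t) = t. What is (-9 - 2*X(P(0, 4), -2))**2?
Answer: 361/4 ≈ 90.250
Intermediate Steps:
X(f, z) = (f + z)/(2*f) (X(f, z) = (f + z)/((2*f)) = (f + z)*(1/(2*f)) = (f + z)/(2*f))
(-9 - 2*X(P(0, 4), -2))**2 = (-9 - (4 - 2)/4)**2 = (-9 - 2/4)**2 = (-9 - 2*1/4)**2 = (-9 - 1/2)**2 = (-19/2)**2 = 361/4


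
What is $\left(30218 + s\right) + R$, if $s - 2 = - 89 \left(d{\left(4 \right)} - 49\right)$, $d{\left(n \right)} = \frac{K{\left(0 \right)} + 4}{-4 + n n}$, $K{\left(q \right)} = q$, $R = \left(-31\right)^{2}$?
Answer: $\frac{106537}{3} \approx 35512.0$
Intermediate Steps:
$R = 961$
$d{\left(n \right)} = \frac{4}{-4 + n^{2}}$ ($d{\left(n \right)} = \frac{0 + 4}{-4 + n n} = \frac{4}{-4 + n^{2}}$)
$s = \frac{13000}{3}$ ($s = 2 - 89 \left(\frac{4}{-4 + 4^{2}} - 49\right) = 2 - 89 \left(\frac{4}{-4 + 16} - 49\right) = 2 - 89 \left(\frac{4}{12} - 49\right) = 2 - 89 \left(4 \cdot \frac{1}{12} - 49\right) = 2 - 89 \left(\frac{1}{3} - 49\right) = 2 - - \frac{12994}{3} = 2 + \frac{12994}{3} = \frac{13000}{3} \approx 4333.3$)
$\left(30218 + s\right) + R = \left(30218 + \frac{13000}{3}\right) + 961 = \frac{103654}{3} + 961 = \frac{106537}{3}$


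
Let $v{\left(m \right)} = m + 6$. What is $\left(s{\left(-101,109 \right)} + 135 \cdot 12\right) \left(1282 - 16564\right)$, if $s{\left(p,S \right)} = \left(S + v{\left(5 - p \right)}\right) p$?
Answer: $316352682$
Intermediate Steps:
$v{\left(m \right)} = 6 + m$
$s{\left(p,S \right)} = p \left(11 + S - p\right)$ ($s{\left(p,S \right)} = \left(S + \left(6 - \left(-5 + p\right)\right)\right) p = \left(S - \left(-11 + p\right)\right) p = \left(11 + S - p\right) p = p \left(11 + S - p\right)$)
$\left(s{\left(-101,109 \right)} + 135 \cdot 12\right) \left(1282 - 16564\right) = \left(- 101 \left(11 + 109 - -101\right) + 135 \cdot 12\right) \left(1282 - 16564\right) = \left(- 101 \left(11 + 109 + 101\right) + 1620\right) \left(-15282\right) = \left(\left(-101\right) 221 + 1620\right) \left(-15282\right) = \left(-22321 + 1620\right) \left(-15282\right) = \left(-20701\right) \left(-15282\right) = 316352682$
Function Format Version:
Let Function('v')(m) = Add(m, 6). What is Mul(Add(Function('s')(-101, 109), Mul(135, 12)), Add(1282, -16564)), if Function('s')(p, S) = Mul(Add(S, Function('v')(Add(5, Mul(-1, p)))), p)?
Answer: 316352682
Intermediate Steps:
Function('v')(m) = Add(6, m)
Function('s')(p, S) = Mul(p, Add(11, S, Mul(-1, p))) (Function('s')(p, S) = Mul(Add(S, Add(6, Add(5, Mul(-1, p)))), p) = Mul(Add(S, Add(11, Mul(-1, p))), p) = Mul(Add(11, S, Mul(-1, p)), p) = Mul(p, Add(11, S, Mul(-1, p))))
Mul(Add(Function('s')(-101, 109), Mul(135, 12)), Add(1282, -16564)) = Mul(Add(Mul(-101, Add(11, 109, Mul(-1, -101))), Mul(135, 12)), Add(1282, -16564)) = Mul(Add(Mul(-101, Add(11, 109, 101)), 1620), -15282) = Mul(Add(Mul(-101, 221), 1620), -15282) = Mul(Add(-22321, 1620), -15282) = Mul(-20701, -15282) = 316352682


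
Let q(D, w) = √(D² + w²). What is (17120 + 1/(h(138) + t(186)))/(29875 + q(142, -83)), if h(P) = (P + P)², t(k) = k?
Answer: 39056108549875/68152212335064 - 1307317441*√27053/68152212335064 ≈ 0.56992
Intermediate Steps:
h(P) = 4*P² (h(P) = (2*P)² = 4*P²)
(17120 + 1/(h(138) + t(186)))/(29875 + q(142, -83)) = (17120 + 1/(4*138² + 186))/(29875 + √(142² + (-83)²)) = (17120 + 1/(4*19044 + 186))/(29875 + √(20164 + 6889)) = (17120 + 1/(76176 + 186))/(29875 + √27053) = (17120 + 1/76362)/(29875 + √27053) = 1307317441/(76362*(29875 + √27053))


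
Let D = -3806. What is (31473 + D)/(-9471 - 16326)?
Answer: -27667/25797 ≈ -1.0725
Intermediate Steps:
(31473 + D)/(-9471 - 16326) = (31473 - 3806)/(-9471 - 16326) = 27667/(-25797) = 27667*(-1/25797) = -27667/25797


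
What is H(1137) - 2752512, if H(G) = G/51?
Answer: -46792325/17 ≈ -2.7525e+6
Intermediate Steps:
H(G) = G/51 (H(G) = G*(1/51) = G/51)
H(1137) - 2752512 = (1/51)*1137 - 2752512 = 379/17 - 2752512 = -46792325/17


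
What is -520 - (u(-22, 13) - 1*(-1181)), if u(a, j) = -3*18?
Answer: -1647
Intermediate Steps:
u(a, j) = -54
-520 - (u(-22, 13) - 1*(-1181)) = -520 - (-54 - 1*(-1181)) = -520 - (-54 + 1181) = -520 - 1*1127 = -520 - 1127 = -1647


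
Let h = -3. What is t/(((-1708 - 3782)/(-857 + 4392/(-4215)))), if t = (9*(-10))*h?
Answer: 3616647/85705 ≈ 42.199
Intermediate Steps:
t = 270 (t = (9*(-10))*(-3) = -90*(-3) = 270)
t/(((-1708 - 3782)/(-857 + 4392/(-4215)))) = 270/(((-1708 - 3782)/(-857 + 4392/(-4215)))) = 270/((-5490/(-857 + 4392*(-1/4215)))) = 270/((-5490/(-857 - 1464/1405))) = 270/((-5490/(-1205549/1405))) = 270/((-5490*(-1405/1205549))) = 270/(7713450/1205549) = 270*(1205549/7713450) = 3616647/85705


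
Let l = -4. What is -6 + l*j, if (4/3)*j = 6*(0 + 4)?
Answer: -78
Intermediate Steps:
j = 18 (j = 3*(6*(0 + 4))/4 = 3*(6*4)/4 = (¾)*24 = 18)
-6 + l*j = -6 - 4*18 = -6 - 72 = -78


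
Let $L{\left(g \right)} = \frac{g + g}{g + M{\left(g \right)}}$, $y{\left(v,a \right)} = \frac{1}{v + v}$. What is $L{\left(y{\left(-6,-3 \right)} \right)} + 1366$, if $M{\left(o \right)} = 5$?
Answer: $\frac{80592}{59} \approx 1366.0$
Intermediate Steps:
$y{\left(v,a \right)} = \frac{1}{2 v}$
$L{\left(g \right)} = \frac{2 g}{5 + g}$ ($L{\left(g \right)} = \frac{g + g}{g + 5} = \frac{2 g}{5 + g}$)
$L{\left(y{\left(-6,-3 \right)} \right)} + 1366 = \frac{2 \frac{1}{2 \left(-6\right)}}{5 + \frac{1}{2 \left(-6\right)}} + 1366 = \frac{2 \cdot \frac{1}{2} \left(- \frac{1}{6}\right)}{5 + \frac{1}{2} \left(- \frac{1}{6}\right)} + 1366 = 2 \left(- \frac{1}{12}\right) \frac{1}{5 - \frac{1}{12}} + 1366 = 2 \left(- \frac{1}{12}\right) \frac{1}{\frac{59}{12}} + 1366 = 2 \left(- \frac{1}{12}\right) \frac{12}{59} + 1366 = - \frac{2}{59} + 1366 = \frac{80592}{59}$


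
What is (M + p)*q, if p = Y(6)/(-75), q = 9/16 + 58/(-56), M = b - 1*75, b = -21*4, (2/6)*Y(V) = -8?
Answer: 210251/2800 ≈ 75.090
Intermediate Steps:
Y(V) = -24 (Y(V) = 3*(-8) = -24)
b = -84
M = -159 (M = -84 - 1*75 = -84 - 75 = -159)
q = -53/112 (q = 9*(1/16) + 58*(-1/56) = 9/16 - 29/28 = -53/112 ≈ -0.47321)
p = 8/25 (p = -24/(-75) = -24*(-1/75) = 8/25 ≈ 0.32000)
(M + p)*q = (-159 + 8/25)*(-53/112) = -3967/25*(-53/112) = 210251/2800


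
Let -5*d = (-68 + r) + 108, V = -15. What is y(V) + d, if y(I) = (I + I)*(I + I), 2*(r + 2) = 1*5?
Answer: 8919/10 ≈ 891.90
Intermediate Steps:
r = ½ (r = -2 + (1*5)/2 = -2 + (½)*5 = -2 + 5/2 = ½ ≈ 0.50000)
y(I) = 4*I² (y(I) = (2*I)*(2*I) = 4*I²)
d = -81/10 (d = -((-68 + ½) + 108)/5 = -(-135/2 + 108)/5 = -⅕*81/2 = -81/10 ≈ -8.1000)
y(V) + d = 4*(-15)² - 81/10 = 4*225 - 81/10 = 900 - 81/10 = 8919/10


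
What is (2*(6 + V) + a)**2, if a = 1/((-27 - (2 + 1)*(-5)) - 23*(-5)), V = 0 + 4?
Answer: 4247721/10609 ≈ 400.39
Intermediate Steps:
V = 4
a = 1/103 (a = 1/((-27 - 3*(-5)) + 115) = 1/((-27 - 1*(-15)) + 115) = 1/((-27 + 15) + 115) = 1/(-12 + 115) = 1/103 ≈ 0.0097087)
(2*(6 + V) + a)**2 = (2*(6 + 4) + 1/103)**2 = (2*10 + 1/103)**2 = (20 + 1/103)**2 = (2061/103)**2 = 4247721/10609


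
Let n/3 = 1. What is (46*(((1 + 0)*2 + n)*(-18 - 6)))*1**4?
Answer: -5520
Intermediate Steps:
n = 3 (n = 3*1 = 3)
(46*(((1 + 0)*2 + n)*(-18 - 6)))*1**4 = (46*(((1 + 0)*2 + 3)*(-18 - 6)))*1**4 = (46*((1*2 + 3)*(-24)))*1 = (46*((2 + 3)*(-24)))*1 = (46*(5*(-24)))*1 = (46*(-120))*1 = -5520*1 = -5520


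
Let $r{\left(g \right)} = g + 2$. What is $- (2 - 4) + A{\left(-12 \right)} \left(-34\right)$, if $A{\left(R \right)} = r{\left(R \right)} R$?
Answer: $-4078$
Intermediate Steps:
$r{\left(g \right)} = 2 + g$
$A{\left(R \right)} = R \left(2 + R\right)$ ($A{\left(R \right)} = \left(2 + R\right) R = R \left(2 + R\right)$)
$- (2 - 4) + A{\left(-12 \right)} \left(-34\right) = - (2 - 4) + - 12 \left(2 - 12\right) \left(-34\right) = \left(-1\right) \left(-2\right) + \left(-12\right) \left(-10\right) \left(-34\right) = 2 + 120 \left(-34\right) = 2 - 4080 = -4078$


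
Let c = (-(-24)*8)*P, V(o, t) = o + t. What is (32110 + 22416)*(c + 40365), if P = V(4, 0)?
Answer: 2242817958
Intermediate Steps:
P = 4 (P = 4 + 0 = 4)
c = 768 (c = -(-24)*8*4 = -24*(-8)*4 = 192*4 = 768)
(32110 + 22416)*(c + 40365) = (32110 + 22416)*(768 + 40365) = 54526*41133 = 2242817958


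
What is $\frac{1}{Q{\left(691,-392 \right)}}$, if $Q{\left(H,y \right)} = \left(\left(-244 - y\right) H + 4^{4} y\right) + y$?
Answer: $\frac{1}{1524} \approx 0.00065617$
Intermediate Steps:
$Q{\left(H,y \right)} = 257 y + H \left(-244 - y\right)$ ($Q{\left(H,y \right)} = \left(H \left(-244 - y\right) + 256 y\right) + y = \left(256 y + H \left(-244 - y\right)\right) + y = 257 y + H \left(-244 - y\right)$)
$\frac{1}{Q{\left(691,-392 \right)}} = \frac{1}{\left(-244\right) 691 + 257 \left(-392\right) - 691 \left(-392\right)} = \frac{1}{-168604 - 100744 + 270872} = \frac{1}{1524}$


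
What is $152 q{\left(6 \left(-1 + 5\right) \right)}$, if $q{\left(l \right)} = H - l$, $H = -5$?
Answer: $-4408$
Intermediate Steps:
$q{\left(l \right)} = -5 - l$
$152 q{\left(6 \left(-1 + 5\right) \right)} = 152 \left(-5 - 6 \left(-1 + 5\right)\right) = 152 \left(-5 - 6 \cdot 4\right) = 152 \left(-5 - 24\right) = 152 \left(-29\right) = -4408$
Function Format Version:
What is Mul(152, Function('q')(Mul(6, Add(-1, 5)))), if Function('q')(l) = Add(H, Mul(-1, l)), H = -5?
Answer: -4408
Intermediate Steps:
Function('q')(l) = Add(-5, Mul(-1, l))
Mul(152, Function('q')(Mul(6, Add(-1, 5)))) = Mul(152, Add(-5, Mul(-1, Mul(6, Add(-1, 5))))) = Mul(152, Add(-5, Mul(-1, Mul(6, 4)))) = Mul(152, Add(-5, Mul(-1, 24))) = Mul(152, Add(-5, -24)) = Mul(152, -29) = -4408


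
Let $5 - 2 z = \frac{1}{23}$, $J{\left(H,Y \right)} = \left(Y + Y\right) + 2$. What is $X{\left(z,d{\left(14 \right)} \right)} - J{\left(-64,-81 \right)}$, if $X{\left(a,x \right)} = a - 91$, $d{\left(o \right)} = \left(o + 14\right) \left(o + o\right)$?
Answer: $\frac{1644}{23} \approx 71.478$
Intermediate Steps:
$d{\left(o \right)} = 2 o \left(14 + o\right)$ ($d{\left(o \right)} = \left(14 + o\right) 2 o = 2 o \left(14 + o\right)$)
$J{\left(H,Y \right)} = 2 + 2 Y$ ($J{\left(H,Y \right)} = 2 Y + 2 = 2 + 2 Y$)
$z = \frac{57}{23}$ ($z = \frac{5}{2} - \frac{1}{2 \cdot 23} = \frac{5}{2} - \frac{1}{46} = \frac{57}{23} \approx 2.4783$)
$X{\left(a,x \right)} = -91 + a$ ($X{\left(a,x \right)} = a - 91 = -91 + a$)
$X{\left(z,d{\left(14 \right)} \right)} - J{\left(-64,-81 \right)} = \left(-91 + \frac{57}{23}\right) - \left(2 + 2 \left(-81\right)\right) = - \frac{2036}{23} - \left(2 - 162\right) = - \frac{2036}{23} - -160 = - \frac{2036}{23} + 160 = \frac{1644}{23}$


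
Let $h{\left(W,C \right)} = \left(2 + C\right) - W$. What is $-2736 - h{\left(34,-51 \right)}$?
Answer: $-2653$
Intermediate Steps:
$h{\left(W,C \right)} = 2 + C - W$
$-2736 - h{\left(34,-51 \right)} = -2736 - \left(2 - 51 - 34\right) = -2736 - -83 = -2736 + 83 = -2653$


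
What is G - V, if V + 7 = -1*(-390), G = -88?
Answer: -471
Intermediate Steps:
V = 383 (V = -7 - 1*(-390) = -7 + 390 = 383)
G - V = -88 - 1*383 = -88 - 383 = -471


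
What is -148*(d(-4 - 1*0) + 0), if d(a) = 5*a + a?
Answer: 3552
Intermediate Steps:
d(a) = 6*a
-148*(d(-4 - 1*0) + 0) = -148*(6*(-4 - 1*0) + 0) = -148*(6*(-4 + 0) + 0) = -148*(6*(-4) + 0) = -148*(-24 + 0) = -148*(-24) = 3552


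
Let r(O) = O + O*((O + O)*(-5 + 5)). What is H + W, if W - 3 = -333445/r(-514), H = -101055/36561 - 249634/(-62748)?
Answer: 4582949634734/7018944219 ≈ 652.94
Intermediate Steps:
H = 66330227/54622134 (H = -101055*1/36561 - 249634*(-1/62748) = -33685/12187 + 17831/4482 = 66330227/54622134 ≈ 1.2143)
r(O) = O (r(O) = O + O*((2*O)*0) = O + O*0 = O + 0 = O)
W = 334987/514 (W = 3 - 333445/(-514) = 3 - 333445*(-1/514) = 3 + 333445/514 = 334987/514 ≈ 651.73)
H + W = 66330227/54622134 + 334987/514 = 4582949634734/7018944219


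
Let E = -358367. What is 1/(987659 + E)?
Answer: 1/629292 ≈ 1.5891e-6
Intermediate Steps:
1/(987659 + E) = 1/(987659 - 358367) = 1/629292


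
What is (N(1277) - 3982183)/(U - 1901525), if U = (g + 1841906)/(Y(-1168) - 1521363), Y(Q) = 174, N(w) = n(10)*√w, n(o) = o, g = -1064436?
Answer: 6057652975587/2892579690695 - 3042378*√1277/578515938139 ≈ 2.0940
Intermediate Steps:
N(w) = 10*√w
U = -777470/1521189 (U = (-1064436 + 1841906)/(174 - 1521363) = 777470/(-1521189) = 777470*(-1/1521189) = -777470/1521189 ≈ -0.51109)
(N(1277) - 3982183)/(U - 1901525) = (10*√1277 - 3982183)/(-777470/1521189 - 1901525) = (-3982183 + 10*√1277)/(-2892579690695/1521189) = (-3982183 + 10*√1277)*(-1521189/2892579690695) = 6057652975587/2892579690695 - 3042378*√1277/578515938139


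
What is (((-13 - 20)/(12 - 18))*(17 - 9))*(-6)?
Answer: -264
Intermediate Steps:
(((-13 - 20)/(12 - 18))*(17 - 9))*(-6) = (-33/(-6)*8)*(-6) = (-33*(-⅙)*8)*(-6) = ((11/2)*8)*(-6) = 44*(-6) = -264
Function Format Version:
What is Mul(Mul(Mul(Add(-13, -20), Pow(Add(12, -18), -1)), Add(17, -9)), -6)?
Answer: -264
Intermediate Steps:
Mul(Mul(Mul(Add(-13, -20), Pow(Add(12, -18), -1)), Add(17, -9)), -6) = Mul(Mul(Mul(-33, Pow(-6, -1)), 8), -6) = Mul(Mul(Mul(-33, Rational(-1, 6)), 8), -6) = Mul(Mul(Rational(11, 2), 8), -6) = Mul(44, -6) = -264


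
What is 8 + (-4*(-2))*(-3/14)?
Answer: 44/7 ≈ 6.2857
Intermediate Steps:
8 + (-4*(-2))*(-3/14) = 8 + 8*(-3*1/14) = 8 + 8*(-3/14) = 8 - 12/7 = 44/7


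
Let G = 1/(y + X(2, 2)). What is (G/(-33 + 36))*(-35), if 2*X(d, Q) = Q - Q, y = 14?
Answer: -⅚ ≈ -0.83333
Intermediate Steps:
X(d, Q) = 0 (X(d, Q) = (Q - Q)/2 = (½)*0 = 0)
G = 1/14 (G = 1/(14 + 0) = 1/14 ≈ 0.071429)
(G/(-33 + 36))*(-35) = (1/(14*(-33 + 36)))*(-35) = ((1/14)/3)*(-35) = ((1/14)*(⅓))*(-35) = (1/42)*(-35) = -⅚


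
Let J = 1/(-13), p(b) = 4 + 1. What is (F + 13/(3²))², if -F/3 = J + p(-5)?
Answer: 2430481/13689 ≈ 177.55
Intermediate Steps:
p(b) = 5
J = -1/13 ≈ -0.076923
F = -192/13 (F = -3*(-1/13 + 5) = -3*64/13 = -192/13 ≈ -14.769)
(F + 13/(3²))² = (-192/13 + 13/(3²))² = (-192/13 + 13/9)² = (-1559/117)² = 2430481/13689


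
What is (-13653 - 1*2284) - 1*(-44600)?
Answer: 28663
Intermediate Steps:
(-13653 - 1*2284) - 1*(-44600) = (-13653 - 2284) + 44600 = -15937 + 44600 = 28663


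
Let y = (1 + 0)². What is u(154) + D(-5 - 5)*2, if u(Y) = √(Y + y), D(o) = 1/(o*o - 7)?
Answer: 2/93 + √155 ≈ 12.471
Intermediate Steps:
D(o) = 1/(-7 + o²) (D(o) = 1/(o² - 7) = 1/(-7 + o²))
y = 1 (y = 1² = 1)
u(Y) = √(1 + Y) (u(Y) = √(Y + 1) = √(1 + Y))
u(154) + D(-5 - 5)*2 = √(1 + 154) + 2/(-7 + (-5 - 5)²) = √155 + 2/(-7 + (-10)²) = √155 + 2/(-7 + 100) = √155 + 2/93 = 2/93 + √155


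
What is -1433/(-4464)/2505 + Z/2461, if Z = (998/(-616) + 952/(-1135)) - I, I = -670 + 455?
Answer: 41604027003431/481016653120080 ≈ 0.086492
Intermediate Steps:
I = -215
Z = 74300119/349580 (Z = (998/(-616) + 952/(-1135)) - 1*(-215) = (998*(-1/616) + 952*(-1/1135)) + 215 = (-499/308 - 952/1135) + 215 = -859581/349580 + 215 = 74300119/349580 ≈ 212.54)
-1433/(-4464)/2505 + Z/2461 = -1433/(-4464)/2505 + (74300119/349580)/2461 = -1433*(-1/4464)*(1/2505) + (74300119/349580)*(1/2461) = (1433/4464)*(1/2505) + 74300119/860316380 = 1433/11182320 + 74300119/860316380 = 41604027003431/481016653120080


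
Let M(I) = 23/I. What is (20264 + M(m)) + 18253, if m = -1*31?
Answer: 1194004/31 ≈ 38516.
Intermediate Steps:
m = -31
(20264 + M(m)) + 18253 = (20264 + 23/(-31)) + 18253 = (20264 + 23*(-1/31)) + 18253 = (20264 - 23/31) + 18253 = 628161/31 + 18253 = 1194004/31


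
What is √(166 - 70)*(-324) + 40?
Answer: 40 - 1296*√6 ≈ -3134.5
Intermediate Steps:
√(166 - 70)*(-324) + 40 = √96*(-324) + 40 = (4*√6)*(-324) + 40 = -1296*√6 + 40 = 40 - 1296*√6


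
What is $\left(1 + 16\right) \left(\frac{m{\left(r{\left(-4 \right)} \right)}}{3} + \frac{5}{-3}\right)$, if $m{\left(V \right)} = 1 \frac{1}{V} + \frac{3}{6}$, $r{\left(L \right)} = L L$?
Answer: $- \frac{1207}{48} \approx -25.146$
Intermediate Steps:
$r{\left(L \right)} = L^{2}$
$m{\left(V \right)} = \frac{1}{2} + \frac{1}{V}$ ($m{\left(V \right)} = \frac{1}{V} + 3 \cdot \frac{1}{6} = \frac{1}{V} + \frac{1}{2} = \frac{1}{2} + \frac{1}{V}$)
$\left(1 + 16\right) \left(\frac{m{\left(r{\left(-4 \right)} \right)}}{3} + \frac{5}{-3}\right) = \left(1 + 16\right) \left(\frac{\frac{1}{2} \frac{1}{\left(-4\right)^{2}} \left(2 + \left(-4\right)^{2}\right)}{3} + \frac{5}{-3}\right) = 17 \left(\frac{2 + 16}{2 \cdot 16} \cdot \frac{1}{3} + 5 \left(- \frac{1}{3}\right)\right) = 17 \left(\frac{1}{2} \cdot \frac{1}{16} \cdot 18 \cdot \frac{1}{3} - \frac{5}{3}\right) = 17 \left(\frac{9}{16} \cdot \frac{1}{3} - \frac{5}{3}\right) = 17 \left(\frac{3}{16} - \frac{5}{3}\right) = 17 \left(- \frac{71}{48}\right) = - \frac{1207}{48}$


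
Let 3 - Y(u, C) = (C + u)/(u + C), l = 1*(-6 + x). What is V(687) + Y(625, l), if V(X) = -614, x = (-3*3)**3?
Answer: -612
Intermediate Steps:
x = -729 (x = (-9)**3 = -729)
l = -735 (l = 1*(-6 - 729) = 1*(-735) = -735)
Y(u, C) = 2 (Y(u, C) = 3 - (C + u)/(u + C) = 3 - (C + u)/(C + u) = 3 - 1*1 = 3 - 1 = 2)
V(687) + Y(625, l) = -614 + 2 = -612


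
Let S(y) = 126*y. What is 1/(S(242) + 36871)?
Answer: 1/67363 ≈ 1.4845e-5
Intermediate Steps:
1/(S(242) + 36871) = 1/(126*242 + 36871) = 1/(30492 + 36871) = 1/67363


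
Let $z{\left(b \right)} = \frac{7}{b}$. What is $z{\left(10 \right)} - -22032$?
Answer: $\frac{220327}{10} \approx 22033.0$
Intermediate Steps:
$z{\left(10 \right)} - -22032 = \frac{7}{10} - -22032 = 7 \cdot \frac{1}{10} + 22032 = \frac{7}{10} + 22032 = \frac{220327}{10}$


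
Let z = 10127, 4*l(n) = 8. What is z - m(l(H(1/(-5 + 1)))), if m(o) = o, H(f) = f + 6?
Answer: 10125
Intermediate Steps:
H(f) = 6 + f
l(n) = 2 (l(n) = (¼)*8 = 2)
z - m(l(H(1/(-5 + 1)))) = 10127 - 1*2 = 10127 - 2 = 10125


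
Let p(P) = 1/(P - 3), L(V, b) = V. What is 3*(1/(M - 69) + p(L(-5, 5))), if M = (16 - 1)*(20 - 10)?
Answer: -73/216 ≈ -0.33796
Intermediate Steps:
M = 150 (M = 15*10 = 150)
p(P) = 1/(-3 + P)
3*(1/(M - 69) + p(L(-5, 5))) = 3*(1/(150 - 69) + 1/(-3 - 5)) = 3*(1/81 + 1/(-8)) = 3*(1/81 - 1/8) = 3*(-73/648) = -73/216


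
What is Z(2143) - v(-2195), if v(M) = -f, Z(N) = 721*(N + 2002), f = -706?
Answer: 2987839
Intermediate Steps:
Z(N) = 1443442 + 721*N (Z(N) = 721*(2002 + N) = 1443442 + 721*N)
v(M) = 706 (v(M) = -1*(-706) = 706)
Z(2143) - v(-2195) = (1443442 + 721*2143) - 1*706 = (1443442 + 1545103) - 706 = 2988545 - 706 = 2987839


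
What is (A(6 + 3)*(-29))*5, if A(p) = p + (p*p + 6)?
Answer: -13920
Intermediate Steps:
A(p) = 6 + p + p² (A(p) = p + (p² + 6) = p + (6 + p²) = 6 + p + p²)
(A(6 + 3)*(-29))*5 = ((6 + (6 + 3) + (6 + 3)²)*(-29))*5 = ((6 + 9 + 9²)*(-29))*5 = ((6 + 9 + 81)*(-29))*5 = (96*(-29))*5 = -2784*5 = -13920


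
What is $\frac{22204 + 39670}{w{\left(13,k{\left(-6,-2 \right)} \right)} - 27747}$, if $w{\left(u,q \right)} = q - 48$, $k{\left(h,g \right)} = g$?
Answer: $- \frac{61874}{27797} \approx -2.2259$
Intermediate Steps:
$w{\left(u,q \right)} = -48 + q$
$\frac{22204 + 39670}{w{\left(13,k{\left(-6,-2 \right)} \right)} - 27747} = \frac{22204 + 39670}{\left(-48 - 2\right) - 27747} = \frac{61874}{-50 - 27747} = \frac{61874}{-27797} = 61874 \left(- \frac{1}{27797}\right) = - \frac{61874}{27797}$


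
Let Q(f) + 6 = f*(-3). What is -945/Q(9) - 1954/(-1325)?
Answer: 438869/14575 ≈ 30.111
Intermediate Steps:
Q(f) = -6 - 3*f (Q(f) = -6 + f*(-3) = -6 - 3*f)
-945/Q(9) - 1954/(-1325) = -945/(-6 - 3*9) - 1954/(-1325) = -945/(-6 - 27) - 1954*(-1/1325) = -945/(-33) + 1954/1325 = -945*(-1/33) + 1954/1325 = 315/11 + 1954/1325 = 438869/14575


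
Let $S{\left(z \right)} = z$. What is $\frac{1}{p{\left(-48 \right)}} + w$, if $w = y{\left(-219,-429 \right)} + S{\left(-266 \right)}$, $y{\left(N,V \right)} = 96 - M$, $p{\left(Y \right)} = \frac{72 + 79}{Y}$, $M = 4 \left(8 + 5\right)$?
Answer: $- \frac{33570}{151} \approx -222.32$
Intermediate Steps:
$M = 52$ ($M = 4 \cdot 13 = 52$)
$p{\left(Y \right)} = \frac{151}{Y}$
$y{\left(N,V \right)} = 44$ ($y{\left(N,V \right)} = 96 - 52 = 44$)
$w = -222$ ($w = 44 - 266 = -222$)
$\frac{1}{p{\left(-48 \right)}} + w = \frac{1}{151 \frac{1}{-48}} - 222 = \frac{1}{151 \left(- \frac{1}{48}\right)} - 222 = \frac{1}{- \frac{151}{48}} - 222 = - \frac{48}{151} - 222 = - \frac{33570}{151}$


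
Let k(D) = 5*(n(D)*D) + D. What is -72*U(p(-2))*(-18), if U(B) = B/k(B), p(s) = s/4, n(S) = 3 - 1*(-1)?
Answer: 432/7 ≈ 61.714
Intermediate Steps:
n(S) = 4 (n(S) = 3 + 1 = 4)
p(s) = s/4 (p(s) = s*(1/4) = s/4)
k(D) = 21*D (k(D) = 5*(4*D) + D = 20*D + D = 21*D)
U(B) = 1/21 (U(B) = B/((21*B)) = B*(1/(21*B)) = 1/21)
-72*U(p(-2))*(-18) = -72*1/21*(-18) = -24/7*(-18) = 432/7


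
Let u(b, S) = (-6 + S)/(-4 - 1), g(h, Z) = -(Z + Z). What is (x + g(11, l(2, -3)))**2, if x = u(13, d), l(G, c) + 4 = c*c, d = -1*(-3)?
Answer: 2209/25 ≈ 88.360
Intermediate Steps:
d = 3
l(G, c) = -4 + c**2 (l(G, c) = -4 + c*c = -4 + c**2)
g(h, Z) = -2*Z
u(b, S) = 6/5 - S/5 (u(b, S) = (-6 + S)/(-5) = (-6 + S)*(-1/5) = 6/5 - S/5)
x = 3/5 (x = 6/5 - 1/5*3 = 6/5 - 3/5 = 3/5 ≈ 0.60000)
(x + g(11, l(2, -3)))**2 = (3/5 - 2*(-4 + (-3)**2))**2 = (3/5 - 2*(-4 + 9))**2 = (3/5 - 2*5)**2 = (3/5 - 10)**2 = (-47/5)**2 = 2209/25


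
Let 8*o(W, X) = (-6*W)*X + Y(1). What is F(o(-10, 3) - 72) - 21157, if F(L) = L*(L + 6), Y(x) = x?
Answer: -1216983/64 ≈ -19015.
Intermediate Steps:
o(W, X) = ⅛ - 3*W*X/4 (o(W, X) = ((-6*W)*X + 1)/8 = (-6*W*X + 1)/8 = (1 - 6*W*X)/8 = ⅛ - 3*W*X/4)
F(L) = L*(6 + L)
F(o(-10, 3) - 72) - 21157 = ((⅛ - ¾*(-10)*3) - 72)*(6 + ((⅛ - ¾*(-10)*3) - 72)) - 21157 = ((⅛ + 45/2) - 72)*(6 + ((⅛ + 45/2) - 72)) - 21157 = (181/8 - 72)*(6 + (181/8 - 72)) - 21157 = -395*(6 - 395/8)/8 - 21157 = -395/8*(-347/8) - 21157 = 137065/64 - 21157 = -1216983/64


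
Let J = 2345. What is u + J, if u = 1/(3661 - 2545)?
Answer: 2617021/1116 ≈ 2345.0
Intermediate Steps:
u = 1/1116 ≈ 0.00089606
u + J = 1/1116 + 2345 = 2617021/1116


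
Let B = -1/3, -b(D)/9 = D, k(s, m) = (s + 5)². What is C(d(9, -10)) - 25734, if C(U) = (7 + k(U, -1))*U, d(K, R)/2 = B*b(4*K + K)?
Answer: 20394906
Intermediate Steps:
k(s, m) = (5 + s)²
b(D) = -9*D
B = -⅓ (B = -1*⅓ = -⅓ ≈ -0.33333)
d(K, R) = 30*K (d(K, R) = 2*(-(-3)*(4*K + K)) = 2*(-(-3)*5*K) = 2*(-(-15)*K) = 2*(15*K) = 30*K)
C(U) = U*(7 + (5 + U)²) (C(U) = (7 + (5 + U)²)*U = U*(7 + (5 + U)²))
C(d(9, -10)) - 25734 = (30*9)*(7 + (5 + 30*9)²) - 25734 = 270*(7 + (5 + 270)²) - 25734 = 270*(7 + 275²) - 25734 = 270*(7 + 75625) - 25734 = 270*75632 - 25734 = 20420640 - 25734 = 20394906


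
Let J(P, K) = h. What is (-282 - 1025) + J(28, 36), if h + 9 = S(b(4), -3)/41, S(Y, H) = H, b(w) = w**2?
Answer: -53959/41 ≈ -1316.1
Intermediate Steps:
h = -372/41 (h = -9 - 3/41 = -372/41 ≈ -9.0732)
J(P, K) = -372/41
(-282 - 1025) + J(28, 36) = (-282 - 1025) - 372/41 = -1307 - 372/41 = -53959/41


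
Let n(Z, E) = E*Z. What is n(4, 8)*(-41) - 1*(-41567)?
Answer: 40255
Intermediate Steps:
n(4, 8)*(-41) - 1*(-41567) = (8*4)*(-41) - 1*(-41567) = 32*(-41) + 41567 = -1312 + 41567 = 40255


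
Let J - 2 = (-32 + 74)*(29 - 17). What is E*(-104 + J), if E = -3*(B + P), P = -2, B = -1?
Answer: 3618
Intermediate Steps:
E = 9 (E = -3*(-1 - 2) = -3*(-3) = 9)
J = 506 (J = 2 + (-32 + 74)*(29 - 17) = 2 + 42*12 = 2 + 504 = 506)
E*(-104 + J) = 9*(-104 + 506) = 9*402 = 3618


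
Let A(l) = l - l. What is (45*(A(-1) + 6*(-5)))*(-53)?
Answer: 71550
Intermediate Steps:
A(l) = 0
(45*(A(-1) + 6*(-5)))*(-53) = (45*(0 + 6*(-5)))*(-53) = (45*(0 - 30))*(-53) = (45*(-30))*(-53) = -1350*(-53) = 71550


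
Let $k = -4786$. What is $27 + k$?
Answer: $-4759$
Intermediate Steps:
$27 + k = 27 - 4786 = -4759$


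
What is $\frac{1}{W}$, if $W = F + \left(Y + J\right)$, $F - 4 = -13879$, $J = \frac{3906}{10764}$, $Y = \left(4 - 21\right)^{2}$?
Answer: $- \frac{598}{8124211} \approx -7.3607 \cdot 10^{-5}$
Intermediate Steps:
$Y = 289$ ($Y = \left(-17\right)^{2} = 289$)
$J = \frac{217}{598}$ ($J = 3906 \cdot \frac{1}{10764} = \frac{217}{598} \approx 0.36288$)
$F = -13875$ ($F = 4 - 13879 = -13875$)
$W = - \frac{8124211}{598}$ ($W = -13875 + \left(289 + \frac{217}{598}\right) = -13875 + \frac{173039}{598} = - \frac{8124211}{598} \approx -13586.0$)
$\frac{1}{W} = \frac{1}{- \frac{8124211}{598}} = - \frac{598}{8124211}$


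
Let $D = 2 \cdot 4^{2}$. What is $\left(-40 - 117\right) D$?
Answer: $-5024$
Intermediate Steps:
$D = 32$ ($D = 2 \cdot 16 = 32$)
$\left(-40 - 117\right) D = \left(-40 - 117\right) 32 = \left(-157\right) 32 = -5024$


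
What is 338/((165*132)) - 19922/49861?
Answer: -29789153/77569470 ≈ -0.38403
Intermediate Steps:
338/((165*132)) - 19922/49861 = 338/21780 - 19922*1/49861 = 338*(1/21780) - 2846/7123 = 169/10890 - 2846/7123 = -29789153/77569470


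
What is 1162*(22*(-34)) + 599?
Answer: -868577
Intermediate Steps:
1162*(22*(-34)) + 599 = 1162*(-748) + 599 = -869176 + 599 = -868577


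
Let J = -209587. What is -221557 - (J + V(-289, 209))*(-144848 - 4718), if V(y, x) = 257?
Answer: -31308872337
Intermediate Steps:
-221557 - (J + V(-289, 209))*(-144848 - 4718) = -221557 - (-209587 + 257)*(-144848 - 4718) = -221557 - (-209330)*(-149566) = -221557 - 1*31308650780 = -221557 - 31308650780 = -31308872337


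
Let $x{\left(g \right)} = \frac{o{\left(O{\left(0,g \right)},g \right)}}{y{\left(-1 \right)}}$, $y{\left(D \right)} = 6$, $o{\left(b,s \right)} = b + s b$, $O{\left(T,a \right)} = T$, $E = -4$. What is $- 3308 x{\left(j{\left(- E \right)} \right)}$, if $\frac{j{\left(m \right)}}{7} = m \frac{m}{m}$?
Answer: $0$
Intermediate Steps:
$j{\left(m \right)} = 7 m$ ($j{\left(m \right)} = 7 m \frac{m}{m} = 7 m 1 = 7 m$)
$o{\left(b,s \right)} = b + b s$
$x{\left(g \right)} = 0$ ($x{\left(g \right)} = \frac{0 \left(1 + g\right)}{6} = 0 \cdot \frac{1}{6} = 0$)
$- 3308 x{\left(j{\left(- E \right)} \right)} = \left(-3308\right) 0 = 0$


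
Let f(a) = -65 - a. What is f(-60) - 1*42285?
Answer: -42290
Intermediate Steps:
f(-60) - 1*42285 = (-65 - 1*(-60)) - 1*42285 = (-65 + 60) - 42285 = -5 - 42285 = -42290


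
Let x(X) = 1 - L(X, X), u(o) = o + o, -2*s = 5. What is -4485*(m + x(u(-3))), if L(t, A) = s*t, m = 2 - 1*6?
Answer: 80730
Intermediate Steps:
s = -5/2 (s = -½*5 = -5/2 ≈ -2.5000)
u(o) = 2*o
m = -4 (m = 2 - 6 = -4)
L(t, A) = -5*t/2
x(X) = 1 + 5*X/2 (x(X) = 1 - (-5)*X/2 = 1 + 5*X/2)
-4485*(m + x(u(-3))) = -4485*(-4 + (1 + 5*(2*(-3))/2)) = -4485*(-4 + (1 + (5/2)*(-6))) = -4485*(-4 + (1 - 15)) = -4485*(-4 - 14) = -4485*(-18) = -897*(-90) = 80730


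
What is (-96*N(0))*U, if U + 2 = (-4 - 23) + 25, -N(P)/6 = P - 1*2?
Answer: 4608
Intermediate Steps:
N(P) = 12 - 6*P (N(P) = -6*(P - 1*2) = -6*(P - 2) = -6*(-2 + P) = 12 - 6*P)
U = -4 (U = -2 + ((-4 - 23) + 25) = -2 + (-27 + 25) = -2 - 2 = -4)
(-96*N(0))*U = -96*(12 - 6*0)*(-4) = -96*(12 + 0)*(-4) = -96*12*(-4) = -1152*(-4) = 4608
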